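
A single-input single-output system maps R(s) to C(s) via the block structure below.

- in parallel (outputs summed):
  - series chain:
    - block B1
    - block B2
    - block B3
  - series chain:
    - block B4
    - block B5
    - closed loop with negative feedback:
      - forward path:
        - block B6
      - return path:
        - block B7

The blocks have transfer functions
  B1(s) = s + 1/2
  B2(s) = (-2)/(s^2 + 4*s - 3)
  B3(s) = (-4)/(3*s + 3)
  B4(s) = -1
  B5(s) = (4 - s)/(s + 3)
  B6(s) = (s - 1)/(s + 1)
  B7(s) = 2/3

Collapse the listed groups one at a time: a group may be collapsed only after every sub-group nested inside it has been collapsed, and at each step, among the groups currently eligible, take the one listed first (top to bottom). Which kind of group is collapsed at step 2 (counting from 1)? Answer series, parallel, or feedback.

Reducing step by step:

1. cascade B1, B2, B3
2. feedback reduction of B6, B7
3. multiply B4, B5, [B6/(1+B6*B7)] (series)
4. reduce the parallel group (B1*B2*B3), (B4*B5*[B6/(1+B6*B7)])
At step 2 the group reduced is feedback.

Answer: feedback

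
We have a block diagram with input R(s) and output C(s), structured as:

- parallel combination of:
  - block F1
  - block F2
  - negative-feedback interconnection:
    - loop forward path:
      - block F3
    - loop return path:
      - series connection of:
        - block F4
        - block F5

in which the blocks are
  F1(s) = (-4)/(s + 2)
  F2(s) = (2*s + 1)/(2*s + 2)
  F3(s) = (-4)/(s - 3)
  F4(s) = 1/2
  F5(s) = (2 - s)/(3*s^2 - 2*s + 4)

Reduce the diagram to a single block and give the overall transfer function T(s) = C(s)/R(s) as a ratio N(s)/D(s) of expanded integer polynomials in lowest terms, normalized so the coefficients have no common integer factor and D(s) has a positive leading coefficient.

Answer: (6*s^5 - 55*s^4 - 17*s^3 - 34*s^2 - 88*s + 32)/(6*s^5 - 4*s^4 - 30*s^3 - 4*s^2 - 48*s - 64)

Working:
(1) series reduction of F4, F5 -> (2 - s)/(6*s^2 - 4*s + 8)
(2) close the feedback loop around F3, (F4*F5) -> (-12*s^2 + 8*s - 16)/(3*s^3 - 11*s^2 + 12*s - 16)
(3) reduce the parallel group F1, F2, [F3/(1+F3*(F4*F5))], giving the overall T(s)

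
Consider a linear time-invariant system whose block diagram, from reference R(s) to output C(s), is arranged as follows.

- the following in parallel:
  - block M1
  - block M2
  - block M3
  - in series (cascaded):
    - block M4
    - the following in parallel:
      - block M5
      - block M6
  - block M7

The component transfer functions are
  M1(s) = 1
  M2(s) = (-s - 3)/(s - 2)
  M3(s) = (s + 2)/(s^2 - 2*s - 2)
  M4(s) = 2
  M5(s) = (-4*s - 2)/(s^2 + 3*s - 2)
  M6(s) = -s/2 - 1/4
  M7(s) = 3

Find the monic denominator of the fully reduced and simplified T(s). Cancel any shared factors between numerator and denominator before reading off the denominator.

Step 1: parallel reduction of M5, M6, giving (-2*s^3 - 7*s^2 - 15*s - 6)/(4*s^2 + 12*s - 8)
Step 2: multiply M4, (M5+M6) (series), giving (-2*s^3 - 7*s^2 - 15*s - 6)/(2*s^2 + 6*s - 4)
Step 3: reduce the parallel group M1, M2, M3, (M4*(M5+M6)), M7, giving (-2*s^6 + 7*s^5 - 5*s^4 - 44*s^3 + 162*s^2 - 28*s - 96)/(2*s^5 - 2*s^4 - 24*s^3 + 36*s^2 + 16*s - 16)
That last expression is T(s), already simplified. Scaling its denominator by 1/2 (the reciprocal of the leading coefficient) yields the monic denominator.

Therefore the answer is s^5 - s^4 - 12*s^3 + 18*s^2 + 8*s - 8.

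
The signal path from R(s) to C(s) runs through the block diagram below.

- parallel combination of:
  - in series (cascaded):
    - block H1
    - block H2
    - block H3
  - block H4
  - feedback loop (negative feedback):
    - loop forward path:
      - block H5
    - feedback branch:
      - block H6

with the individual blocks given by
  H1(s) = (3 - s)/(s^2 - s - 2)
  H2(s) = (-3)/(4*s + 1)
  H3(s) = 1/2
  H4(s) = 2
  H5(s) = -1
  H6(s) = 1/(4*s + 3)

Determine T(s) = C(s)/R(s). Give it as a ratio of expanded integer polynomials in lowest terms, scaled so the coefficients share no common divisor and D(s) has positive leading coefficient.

First reduce the diagram to T(s).

Step 1: reduce the series chain H1, H2, H3, giving (3*s - 9)/(8*s^3 - 6*s^2 - 18*s - 4)
Step 2: apply the feedback formula to H5, H6, giving (-4*s - 3)/(4*s + 2)
Step 3: sum the parallel branches (H1*H2*H3), H4, [H5/(1+H5*H6)] - this is the overall T(s), already in the required normalized form

Answer: (16*s^4 - 8*s^3 - 33*s^2 - 32*s - 11)/(16*s^4 - 4*s^3 - 42*s^2 - 26*s - 4)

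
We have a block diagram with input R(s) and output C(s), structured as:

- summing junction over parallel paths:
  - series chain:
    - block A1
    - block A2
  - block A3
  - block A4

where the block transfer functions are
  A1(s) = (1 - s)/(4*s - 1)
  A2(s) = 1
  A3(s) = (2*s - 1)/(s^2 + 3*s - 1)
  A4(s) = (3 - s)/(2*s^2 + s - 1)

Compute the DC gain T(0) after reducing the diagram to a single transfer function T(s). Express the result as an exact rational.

1. series reduction of A1, A2 gives (1 - s)/(4*s - 1)
2. add (A1*A2), A3, A4 (parallel) gives (-2*s^5 + 7*s^4 + 4*s^3 + 32*s^2 - 20*s + 3)/(8*s^5 + 26*s^4 - 7*s^3 - 16*s^2 + 8*s - 1)
That last expression is T(s); at s = 0 only the constant terms survive, so T(0) = 3/(-1) = -3.

Answer: -3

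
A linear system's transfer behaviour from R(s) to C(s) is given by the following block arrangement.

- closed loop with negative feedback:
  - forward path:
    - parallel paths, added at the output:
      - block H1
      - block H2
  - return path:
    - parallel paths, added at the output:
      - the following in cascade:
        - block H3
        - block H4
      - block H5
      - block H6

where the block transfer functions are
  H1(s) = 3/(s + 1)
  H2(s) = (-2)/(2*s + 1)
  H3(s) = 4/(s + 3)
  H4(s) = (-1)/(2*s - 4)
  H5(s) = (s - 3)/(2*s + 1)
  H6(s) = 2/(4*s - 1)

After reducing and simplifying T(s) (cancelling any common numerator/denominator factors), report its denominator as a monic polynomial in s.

First reduce the diagram to T(s).

Step 1: parallel reduction of H1, H2, giving (4*s + 1)/(2*s^2 + 3*s + 1)
Step 2: combine H3, H4 in series, giving (-2)/(s^2 + s - 6)
Step 3: combine (H3*H4), H5, H6 in parallel, giving (4*s^4 - 5*s^3 - 44*s^2 + 55*s - 28)/(8*s^4 + 10*s^3 - 47*s^2 - 13*s + 6)
Step 4: feedback reduction of (H1+H2), ((H3*H4)+H5+H6), giving (32*s^5 + 48*s^4 - 178*s^3 - 99*s^2 + 11*s + 6)/(16*s^6 + 60*s^5 - 72*s^4 - 338*s^3 + 102*s^2 - 52*s - 22)
That last expression is T(s), already simplified. Scaling its denominator by 1/16 (the reciprocal of the leading coefficient) yields the monic denominator.

Answer: s^6 + 15*s^5/4 - 9*s^4/2 - 169*s^3/8 + 51*s^2/8 - 13*s/4 - 11/8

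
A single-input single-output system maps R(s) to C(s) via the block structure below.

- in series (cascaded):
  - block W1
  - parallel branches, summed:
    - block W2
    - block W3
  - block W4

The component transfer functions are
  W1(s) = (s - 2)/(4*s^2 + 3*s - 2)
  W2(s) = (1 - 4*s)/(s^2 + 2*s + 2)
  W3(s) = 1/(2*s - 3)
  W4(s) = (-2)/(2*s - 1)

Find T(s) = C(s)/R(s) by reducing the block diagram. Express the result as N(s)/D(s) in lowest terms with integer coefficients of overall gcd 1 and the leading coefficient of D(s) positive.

Reducing step by step:

Step 1 - add W2, W3 (parallel) gives (-7*s^2 + 16*s - 1)/(2*s^3 + s^2 - 2*s - 6)
Step 2 - multiply W1, (W2+W3), W4 (series), which is the overall transfer function T(s) = C(s)/R(s) in lowest terms

Answer: (14*s^3 - 60*s^2 + 66*s - 4)/(16*s^6 + 12*s^5 - 28*s^4 - 55*s^3 + 4*s^2 + 38*s - 12)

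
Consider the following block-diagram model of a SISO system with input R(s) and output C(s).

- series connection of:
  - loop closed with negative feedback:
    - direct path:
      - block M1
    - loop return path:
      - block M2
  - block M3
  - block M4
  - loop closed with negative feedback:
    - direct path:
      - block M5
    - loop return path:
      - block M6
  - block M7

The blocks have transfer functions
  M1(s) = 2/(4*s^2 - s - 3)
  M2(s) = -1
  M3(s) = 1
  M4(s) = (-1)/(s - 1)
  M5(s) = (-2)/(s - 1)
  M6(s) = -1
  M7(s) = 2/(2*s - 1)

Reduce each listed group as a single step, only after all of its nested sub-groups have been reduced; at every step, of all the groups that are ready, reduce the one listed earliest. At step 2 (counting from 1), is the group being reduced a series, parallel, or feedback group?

The answer is feedback.

Reasoning:
Step 1. reduce the feedback loop with forward M1 and return M2
Step 2. apply the feedback formula to M5, M6
Step 3. series reduction of [M1/(1+M1*M2)], M3, M4, [M5/(1+M5*M6)], M7
At step 2 the group reduced is feedback.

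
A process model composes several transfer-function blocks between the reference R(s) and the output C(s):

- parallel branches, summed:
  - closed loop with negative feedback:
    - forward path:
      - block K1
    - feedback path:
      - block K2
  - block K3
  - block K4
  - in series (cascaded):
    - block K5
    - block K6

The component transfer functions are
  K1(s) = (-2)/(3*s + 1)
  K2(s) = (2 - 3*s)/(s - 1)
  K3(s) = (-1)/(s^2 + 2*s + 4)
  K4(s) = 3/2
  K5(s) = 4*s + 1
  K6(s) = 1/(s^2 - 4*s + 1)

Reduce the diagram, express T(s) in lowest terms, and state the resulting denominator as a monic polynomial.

First reduce the diagram to T(s).

1. feedback reduction of K1, K2 -> (2 - 2*s)/(3*s^2 + 4*s - 5)
2. reduce the series chain K5, K6 -> (4*s + 1)/(s^2 - 4*s + 1)
3. add [K1/(1+K1*K2)], K3, K4, (K5*K6) (parallel) -> (9*s^6 + 14*s^5 + 26*s^4 + 28*s^3 + 71*s^2 - 10*s - 74)/(6*s^6 - 4*s^5 - 44*s^4 - 88*s^3 - 58*s^2 + 172*s - 40)
T(s) is the step-3 result (common factors already cancelled). Leading coefficient of the denominator: 6. Divide through by 6 for the monic polynomial.

Answer: s^6 - 2*s^5/3 - 22*s^4/3 - 44*s^3/3 - 29*s^2/3 + 86*s/3 - 20/3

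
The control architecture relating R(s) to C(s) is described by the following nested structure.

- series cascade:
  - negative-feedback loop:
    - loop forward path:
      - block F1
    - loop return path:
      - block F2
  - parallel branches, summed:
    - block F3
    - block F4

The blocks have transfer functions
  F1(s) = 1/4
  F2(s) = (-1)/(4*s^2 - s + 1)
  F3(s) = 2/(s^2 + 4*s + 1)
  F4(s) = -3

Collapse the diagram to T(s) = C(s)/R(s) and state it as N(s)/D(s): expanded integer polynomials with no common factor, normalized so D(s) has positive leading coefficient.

Reducing step by step:

[1] reduce the feedback loop with forward F1 and return F2, giving (4*s^2 - s + 1)/(16*s^2 - 4*s + 3)
[2] parallel reduction of F3, F4, giving (-3*s^2 - 12*s - 1)/(s^2 + 4*s + 1)
[3] combine [F1/(1+F1*F2)], (F3+F4) in series, which is the overall transfer function T(s) = C(s)/R(s) in lowest terms

Answer: (-12*s^4 - 45*s^3 + 5*s^2 - 11*s - 1)/(16*s^4 + 60*s^3 + 3*s^2 + 8*s + 3)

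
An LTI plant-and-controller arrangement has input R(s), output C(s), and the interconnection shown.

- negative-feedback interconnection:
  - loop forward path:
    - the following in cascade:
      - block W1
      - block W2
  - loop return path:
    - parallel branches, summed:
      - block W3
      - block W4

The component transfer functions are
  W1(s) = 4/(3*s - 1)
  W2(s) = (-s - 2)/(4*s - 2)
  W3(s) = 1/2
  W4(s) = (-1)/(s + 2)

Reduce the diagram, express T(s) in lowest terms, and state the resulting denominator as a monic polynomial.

The answer is s^2 - s + 1/6.

Reasoning:
[1] reduce the series chain W1, W2, giving (-2*s - 4)/(6*s^2 - 5*s + 1)
[2] parallel reduction of W3, W4, giving s/(2*s + 4)
[3] apply the feedback formula to (W1*W2), (W3+W4), giving (-2*s - 4)/(6*s^2 - 6*s + 1)
That last expression is T(s), already simplified. Scaling its denominator by 1/6 (the reciprocal of the leading coefficient) yields the monic denominator.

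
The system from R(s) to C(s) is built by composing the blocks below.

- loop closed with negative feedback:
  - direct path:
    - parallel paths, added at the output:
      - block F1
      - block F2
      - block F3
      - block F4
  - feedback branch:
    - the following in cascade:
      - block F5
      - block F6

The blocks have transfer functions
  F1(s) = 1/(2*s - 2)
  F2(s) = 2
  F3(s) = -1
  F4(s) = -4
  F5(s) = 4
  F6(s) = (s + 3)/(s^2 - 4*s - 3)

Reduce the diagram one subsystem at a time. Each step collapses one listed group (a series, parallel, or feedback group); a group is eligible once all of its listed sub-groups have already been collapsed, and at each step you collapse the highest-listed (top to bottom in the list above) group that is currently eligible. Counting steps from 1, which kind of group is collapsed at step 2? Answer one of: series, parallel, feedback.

1. parallel reduction of F1, F2, F3, F4
2. cascade F5, F6
3. collapse the loop ((F1+F2+F3+F4) forward, (F5*F6) return)
So the answer for step 2 is series.

Therefore the answer is series.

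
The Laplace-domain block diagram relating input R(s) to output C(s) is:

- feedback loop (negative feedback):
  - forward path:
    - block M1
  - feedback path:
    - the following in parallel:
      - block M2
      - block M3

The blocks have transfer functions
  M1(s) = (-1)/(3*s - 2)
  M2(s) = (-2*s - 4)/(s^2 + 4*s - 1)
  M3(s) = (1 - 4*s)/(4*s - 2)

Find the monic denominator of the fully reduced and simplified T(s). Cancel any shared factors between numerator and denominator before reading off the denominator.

The answer is s^4 + 19*s^3/6 - 41*s^2/12 + 17*s/6 - 11/12.

Reasoning:
(1) parallel reduction of M2, M3 gives (-4*s^3 - 23*s^2 - 4*s + 7)/(4*s^3 + 14*s^2 - 12*s + 2)
(2) collapse the loop (M1 forward, (M2+M3) return) gives (-4*s^3 - 14*s^2 + 12*s - 2)/(12*s^4 + 38*s^3 - 41*s^2 + 34*s - 11)
Step 2 gives the fully reduced T(s), with no common factor left to cancel. The denominator's leading coefficient is 12, so divide each of its coefficients by 12 to get the monic form.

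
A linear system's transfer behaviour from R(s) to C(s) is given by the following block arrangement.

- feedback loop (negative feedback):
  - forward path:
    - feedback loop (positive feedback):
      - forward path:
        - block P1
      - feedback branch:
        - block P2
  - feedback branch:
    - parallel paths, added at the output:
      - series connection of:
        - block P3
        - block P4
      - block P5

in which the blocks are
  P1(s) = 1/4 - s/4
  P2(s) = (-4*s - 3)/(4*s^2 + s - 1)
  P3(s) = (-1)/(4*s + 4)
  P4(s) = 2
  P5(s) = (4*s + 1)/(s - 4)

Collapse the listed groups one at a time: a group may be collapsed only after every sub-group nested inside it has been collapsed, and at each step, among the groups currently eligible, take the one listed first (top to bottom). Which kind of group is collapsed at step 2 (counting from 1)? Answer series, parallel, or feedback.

The answer is series.

Reasoning:
(1) collapse the loop (P1 forward, P2 return)
(2) multiply P3, P4 (series)
(3) add (P3*P4), P5 (parallel)
(4) apply the feedback formula to [P1/(1-P1*P2)], ((P3*P4)+P5)
At step 2 the group reduced is series.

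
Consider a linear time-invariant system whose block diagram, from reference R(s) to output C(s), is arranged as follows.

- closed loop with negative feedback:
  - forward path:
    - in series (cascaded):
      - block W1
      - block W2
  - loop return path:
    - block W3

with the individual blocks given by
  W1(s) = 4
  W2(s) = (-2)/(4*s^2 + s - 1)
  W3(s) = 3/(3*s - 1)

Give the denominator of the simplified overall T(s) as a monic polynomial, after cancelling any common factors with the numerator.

Step 1: series reduction of W1, W2 gives (-8)/(4*s^2 + s - 1)
Step 2: apply the feedback formula to (W1*W2), W3 gives (8 - 24*s)/(12*s^3 - s^2 - 4*s - 23)
The result of step 2 is T(s) in lowest terms. Its denominator has leading coefficient 12; dividing the denominator through by 12 makes it monic.

Therefore the answer is s^3 - s^2/12 - s/3 - 23/12.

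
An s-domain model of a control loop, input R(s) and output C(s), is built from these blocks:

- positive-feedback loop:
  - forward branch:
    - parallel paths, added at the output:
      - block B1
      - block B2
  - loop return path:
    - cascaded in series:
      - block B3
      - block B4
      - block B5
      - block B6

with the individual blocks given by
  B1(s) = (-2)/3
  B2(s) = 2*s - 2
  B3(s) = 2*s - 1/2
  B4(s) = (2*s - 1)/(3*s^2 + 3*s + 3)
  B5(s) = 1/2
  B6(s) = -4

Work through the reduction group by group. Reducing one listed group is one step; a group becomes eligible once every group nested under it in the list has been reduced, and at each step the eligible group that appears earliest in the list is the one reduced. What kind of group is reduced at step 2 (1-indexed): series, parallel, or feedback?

Reducing step by step:

Step 1: add B1, B2 (parallel)
Step 2: reduce the series chain B3, B4, B5, B6
Step 3: feedback reduction of (B1+B2), (B3*B4*B5*B6)
Step 2: series.

Answer: series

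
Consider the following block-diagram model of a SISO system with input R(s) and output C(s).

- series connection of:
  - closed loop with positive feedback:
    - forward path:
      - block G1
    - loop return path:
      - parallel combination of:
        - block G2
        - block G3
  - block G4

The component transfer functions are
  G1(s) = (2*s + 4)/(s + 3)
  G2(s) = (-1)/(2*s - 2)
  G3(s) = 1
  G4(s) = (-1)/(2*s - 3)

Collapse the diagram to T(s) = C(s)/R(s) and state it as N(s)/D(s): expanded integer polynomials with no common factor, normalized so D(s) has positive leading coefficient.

The answer is (2*s^2 + 2*s - 4)/(2*s^3 - 5*s^2 - 3*s + 9).

Reasoning:
Step 1. combine G2, G3 in parallel gives (2*s - 3)/(2*s - 2)
Step 2. close the feedback loop around G1, (G2+G3) gives (-2*s^2 - 2*s + 4)/(s^2 - s - 3)
Step 3. series reduction of [G1/(1-G1*(G2+G3))], G4 - this is the overall T(s), already in the required normalized form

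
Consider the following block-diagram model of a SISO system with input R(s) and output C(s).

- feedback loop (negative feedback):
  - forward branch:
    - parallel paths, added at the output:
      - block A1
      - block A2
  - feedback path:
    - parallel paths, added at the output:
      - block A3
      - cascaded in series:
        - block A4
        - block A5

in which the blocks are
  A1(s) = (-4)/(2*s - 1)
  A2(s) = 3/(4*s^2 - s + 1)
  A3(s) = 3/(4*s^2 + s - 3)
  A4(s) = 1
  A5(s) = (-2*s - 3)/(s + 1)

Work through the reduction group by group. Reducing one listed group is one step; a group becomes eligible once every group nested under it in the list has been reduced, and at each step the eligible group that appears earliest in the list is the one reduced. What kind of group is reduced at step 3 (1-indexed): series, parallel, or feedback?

[1] combine A1, A2 in parallel
[2] series reduction of A4, A5
[3] parallel reduction of A3, (A4*A5)
[4] close the feedback loop around (A1+A2), (A3+(A4*A5))
The group at step 3 is a parallel group.

Final answer: parallel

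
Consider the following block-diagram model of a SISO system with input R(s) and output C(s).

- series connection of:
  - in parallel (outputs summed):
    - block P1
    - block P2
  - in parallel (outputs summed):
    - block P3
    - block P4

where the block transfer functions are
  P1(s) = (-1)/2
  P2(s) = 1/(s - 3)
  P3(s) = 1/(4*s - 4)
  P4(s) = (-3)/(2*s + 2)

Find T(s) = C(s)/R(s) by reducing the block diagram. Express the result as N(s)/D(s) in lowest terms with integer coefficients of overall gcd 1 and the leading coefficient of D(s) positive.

Answer: (5*s^2 - 32*s + 35)/(8*s^3 - 24*s^2 - 8*s + 24)

Working:
Step 1 - combine P1, P2 in parallel gives (5 - s)/(2*s - 6)
Step 2 - add P3, P4 (parallel) gives (7 - 5*s)/(4*s^2 - 4)
Step 3 - series reduction of (P1+P2), (P3+P4), giving the overall T(s)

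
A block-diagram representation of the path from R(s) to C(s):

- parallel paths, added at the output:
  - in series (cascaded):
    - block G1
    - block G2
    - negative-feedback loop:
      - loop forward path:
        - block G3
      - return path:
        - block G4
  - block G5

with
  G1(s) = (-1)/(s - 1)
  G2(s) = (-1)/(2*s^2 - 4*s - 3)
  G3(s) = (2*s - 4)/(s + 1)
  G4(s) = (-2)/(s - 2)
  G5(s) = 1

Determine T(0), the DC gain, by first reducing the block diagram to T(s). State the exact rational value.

Step 1 - feedback reduction of G3, G4 -> (2*s - 4)/(s - 3)
Step 2 - reduce the series chain G1, G2, [G3/(1+G3*G4)] -> (2*s - 4)/(2*s^4 - 12*s^3 + 19*s^2 - 9)
Step 3 - combine (G1*G2*[G3/(1+G3*G4)]), G5 in parallel -> (2*s^4 - 12*s^3 + 19*s^2 + 2*s - 13)/(2*s^4 - 12*s^3 + 19*s^2 - 9)
DC gain: substitute s = 0 into T(s) from step 3: T(0) = -13/(-9) = 13/9.

Final answer: 13/9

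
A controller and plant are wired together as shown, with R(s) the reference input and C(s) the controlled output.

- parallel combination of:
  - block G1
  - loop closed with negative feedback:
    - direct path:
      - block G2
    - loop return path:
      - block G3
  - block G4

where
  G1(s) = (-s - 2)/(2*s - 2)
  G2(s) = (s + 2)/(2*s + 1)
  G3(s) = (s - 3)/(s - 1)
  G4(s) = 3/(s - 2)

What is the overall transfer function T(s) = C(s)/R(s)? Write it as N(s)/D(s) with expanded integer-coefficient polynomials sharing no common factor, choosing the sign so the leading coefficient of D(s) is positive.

The answer is (-s^4 + 16*s^3 - 17*s^2 - 22*s + 6)/(6*s^4 - 22*s^3 + 10*s^2 + 34*s - 28).

Reasoning:
Step 1. apply the feedback formula to G2, G3: (s^2 + s - 2)/(3*s^2 - 2*s - 7)
Step 2. reduce the parallel group G1, [G2/(1+G2*G3)], G4, giving the overall T(s)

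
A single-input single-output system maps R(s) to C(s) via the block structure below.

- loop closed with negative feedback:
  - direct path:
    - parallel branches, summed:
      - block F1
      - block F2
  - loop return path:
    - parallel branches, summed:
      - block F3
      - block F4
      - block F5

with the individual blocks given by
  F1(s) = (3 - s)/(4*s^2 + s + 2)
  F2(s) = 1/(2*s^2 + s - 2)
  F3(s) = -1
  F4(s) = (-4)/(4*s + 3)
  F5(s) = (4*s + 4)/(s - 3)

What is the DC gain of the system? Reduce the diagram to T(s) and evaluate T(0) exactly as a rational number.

Step 1. parallel reduction of F1, F2; result (-2*s^3 + 9*s^2 + 6*s - 4)/(8*s^4 + 6*s^3 - 3*s^2 - 4)
Step 2. add F3, F4, F5 (parallel); result (12*s^2 + 33*s + 33)/(4*s^2 - 9*s - 9)
Step 3. feedback reduction of (F1+F2), (F3+F4+F5); result (-8*s^5 + 54*s^4 - 39*s^3 - 151*s^2 - 18*s + 36)/(32*s^6 - 72*s^5 - 96*s^4 + 276*s^3 + 458*s^2 + 102*s - 96)
That last expression is T(s); at s = 0 only the constant terms survive, so T(0) = 36/(-96) = -3/8.

Final answer: -3/8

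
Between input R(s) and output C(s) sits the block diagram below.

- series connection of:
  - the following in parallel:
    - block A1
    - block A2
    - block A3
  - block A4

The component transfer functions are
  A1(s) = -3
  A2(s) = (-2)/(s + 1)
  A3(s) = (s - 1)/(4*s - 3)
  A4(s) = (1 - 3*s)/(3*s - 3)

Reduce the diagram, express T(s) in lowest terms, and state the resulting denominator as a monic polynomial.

Answer: s^3 - 3*s^2/4 - s + 3/4

Working:
1. parallel reduction of A1, A2, A3; result (-11*s^2 - 11*s + 14)/(4*s^2 + s - 3)
2. multiply (A1+A2+A3), A4 (series); result (33*s^3 + 22*s^2 - 53*s + 14)/(12*s^3 - 9*s^2 - 12*s + 9)
That last expression is T(s), already simplified. Scaling its denominator by 1/12 (the reciprocal of the leading coefficient) yields the monic denominator.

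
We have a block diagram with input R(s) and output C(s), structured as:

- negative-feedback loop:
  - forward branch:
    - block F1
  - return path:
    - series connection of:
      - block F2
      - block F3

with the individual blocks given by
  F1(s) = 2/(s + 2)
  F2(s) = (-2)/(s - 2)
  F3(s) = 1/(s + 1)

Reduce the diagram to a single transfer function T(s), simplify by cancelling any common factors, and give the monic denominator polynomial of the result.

Reducing step by step:

(1) reduce the series chain F2, F3, giving (-2)/(s^2 - s - 2)
(2) reduce the feedback loop with forward F1 and return (F2*F3), giving (2*s^2 - 2*s - 4)/(s^3 + s^2 - 4*s - 8)
No further cancellation is possible in the step-2 result, so that is T(s). Its denominator is already monic.

Answer: s^3 + s^2 - 4*s - 8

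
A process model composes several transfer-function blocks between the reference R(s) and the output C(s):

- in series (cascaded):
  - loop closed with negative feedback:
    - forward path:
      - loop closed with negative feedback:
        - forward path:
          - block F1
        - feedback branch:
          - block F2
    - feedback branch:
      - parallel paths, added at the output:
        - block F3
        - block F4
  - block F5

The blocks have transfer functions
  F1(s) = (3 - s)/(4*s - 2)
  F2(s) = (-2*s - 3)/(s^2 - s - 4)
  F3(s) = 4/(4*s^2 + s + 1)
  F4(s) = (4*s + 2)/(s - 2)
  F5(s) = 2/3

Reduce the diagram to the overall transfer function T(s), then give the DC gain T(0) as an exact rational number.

Step 1. collapse the loop (F1 forward, F2 return) gives (-s^3 + 4*s^2 + s - 12)/(4*s^3 - 4*s^2 - 17*s - 1)
Step 2. combine F3, F4 in parallel gives (16*s^3 + 12*s^2 + 10*s - 6)/(4*s^3 - 7*s^2 - s - 2)
Step 3. apply the feedback formula to [F1/(1+F1*F2)], (F3+F4) gives (-4*s^6 + 23*s^5 - 23*s^4 - 57*s^3 + 75*s^2 + 10*s + 24)/(8*s^5 + 10*s^4 - 23*s^3 - 126*s^2 - 91*s + 74)
Step 4. multiply [[F1/(1+F1*F2)]/(1+[F1/(1+F1*F2)]*(F3+F4))], F5 (series) gives (-8*s^6 + 46*s^5 - 46*s^4 - 114*s^3 + 150*s^2 + 20*s + 48)/(24*s^5 + 30*s^4 - 69*s^3 - 378*s^2 - 273*s + 222)
DC gain: substitute s = 0 into T(s) from step 4: T(0) = 48/222 = 8/37.

Final answer: 8/37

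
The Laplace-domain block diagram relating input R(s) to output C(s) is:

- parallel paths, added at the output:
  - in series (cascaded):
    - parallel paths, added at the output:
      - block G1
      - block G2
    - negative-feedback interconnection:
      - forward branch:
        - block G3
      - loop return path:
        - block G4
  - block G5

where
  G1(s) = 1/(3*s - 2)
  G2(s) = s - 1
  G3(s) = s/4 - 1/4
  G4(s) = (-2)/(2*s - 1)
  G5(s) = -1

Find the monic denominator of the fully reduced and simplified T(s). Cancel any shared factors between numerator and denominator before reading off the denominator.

Step 1 - parallel reduction of G1, G2; result (3*s^2 - 5*s + 3)/(3*s - 2)
Step 2 - feedback reduction of G3, G4; result (2*s^2 - 3*s + 1)/(6*s - 2)
Step 3 - reduce the series chain (G1+G2), [G3/(1+G3*G4)]; result (6*s^4 - 19*s^3 + 24*s^2 - 14*s + 3)/(18*s^2 - 18*s + 4)
Step 4 - parallel reduction of ((G1+G2)*[G3/(1+G3*G4)]), G5; result (6*s^4 - 19*s^3 + 6*s^2 + 4*s - 1)/(18*s^2 - 18*s + 4)
The result of step 4 is T(s) in lowest terms. Its denominator has leading coefficient 18; dividing the denominator through by 18 makes it monic.

Final answer: s^2 - s + 2/9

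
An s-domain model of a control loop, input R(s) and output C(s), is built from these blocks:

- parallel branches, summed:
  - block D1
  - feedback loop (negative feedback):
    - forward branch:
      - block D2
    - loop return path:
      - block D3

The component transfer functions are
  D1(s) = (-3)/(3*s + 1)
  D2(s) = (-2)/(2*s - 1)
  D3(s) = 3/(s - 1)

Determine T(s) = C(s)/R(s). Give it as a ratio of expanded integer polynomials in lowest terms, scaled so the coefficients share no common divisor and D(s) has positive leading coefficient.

(1) close the feedback loop around D2, D3; result (2 - 2*s)/(2*s^2 - 3*s - 5)
(2) parallel reduction of D1, [D2/(1+D2*D3)], giving the overall T(s)

Therefore the answer is (-12*s^2 + 13*s + 17)/(6*s^3 - 7*s^2 - 18*s - 5).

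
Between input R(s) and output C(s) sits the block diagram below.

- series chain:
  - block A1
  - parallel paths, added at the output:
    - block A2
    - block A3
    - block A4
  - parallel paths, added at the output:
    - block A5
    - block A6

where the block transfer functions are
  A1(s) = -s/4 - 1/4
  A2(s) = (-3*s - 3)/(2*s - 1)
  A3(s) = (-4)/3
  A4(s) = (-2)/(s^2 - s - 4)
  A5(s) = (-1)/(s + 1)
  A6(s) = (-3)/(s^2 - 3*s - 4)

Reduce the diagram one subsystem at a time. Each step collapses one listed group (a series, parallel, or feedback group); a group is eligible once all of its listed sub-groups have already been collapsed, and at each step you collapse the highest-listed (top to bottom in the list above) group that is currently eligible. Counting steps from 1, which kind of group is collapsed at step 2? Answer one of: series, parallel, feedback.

Step 1. sum the parallel branches A2, A3, A4
Step 2. parallel reduction of A5, A6
Step 3. cascade A1, (A2+A3+A4), (A5+A6)
Step 2: parallel.

Final answer: parallel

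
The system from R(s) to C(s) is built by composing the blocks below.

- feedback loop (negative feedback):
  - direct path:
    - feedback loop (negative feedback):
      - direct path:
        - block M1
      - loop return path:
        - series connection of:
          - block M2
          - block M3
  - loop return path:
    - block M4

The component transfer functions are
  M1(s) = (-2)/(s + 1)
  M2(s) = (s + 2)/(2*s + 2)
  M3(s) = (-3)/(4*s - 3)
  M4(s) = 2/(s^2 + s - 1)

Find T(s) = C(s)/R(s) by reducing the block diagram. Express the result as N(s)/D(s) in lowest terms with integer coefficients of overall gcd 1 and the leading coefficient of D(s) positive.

(1) reduce the series chain M2, M3; result (-3*s - 6)/(8*s^2 + 2*s - 6)
(2) apply the feedback formula to M1, (M2*M3); result (-8*s^2 - 2*s + 6)/(4*s^3 + 5*s^2 + s + 3)
(3) feedback reduction of [M1/(1+M1*(M2*M3))], M4, which is the overall transfer function T(s) = C(s)/R(s) in lowest terms

Final answer: (-8*s^4 - 10*s^3 + 12*s^2 + 8*s - 6)/(4*s^5 + 9*s^4 + 2*s^3 - 17*s^2 - 2*s + 9)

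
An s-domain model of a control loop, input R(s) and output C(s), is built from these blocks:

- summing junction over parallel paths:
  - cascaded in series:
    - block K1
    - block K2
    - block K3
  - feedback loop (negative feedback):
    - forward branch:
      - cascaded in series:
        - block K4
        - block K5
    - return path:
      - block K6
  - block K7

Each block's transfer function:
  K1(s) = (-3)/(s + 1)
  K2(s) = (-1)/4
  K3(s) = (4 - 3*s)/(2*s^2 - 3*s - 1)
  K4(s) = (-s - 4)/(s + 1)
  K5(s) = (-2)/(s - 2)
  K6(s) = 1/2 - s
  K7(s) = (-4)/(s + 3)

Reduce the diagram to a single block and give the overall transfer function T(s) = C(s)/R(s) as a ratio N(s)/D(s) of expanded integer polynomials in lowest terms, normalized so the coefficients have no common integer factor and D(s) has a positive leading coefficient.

Answer: (-48*s^5 - 353*s^4 + 65*s^3 + 758*s^2 + 758*s - 8)/(8*s^6 + 84*s^5 + 116*s^4 - 316*s^3 - 372*s^2 + 8*s + 24)

Working:
(1) cascade K1, K2, K3: (12 - 9*s)/(8*s^3 - 4*s^2 - 16*s - 4)
(2) combine K4, K5 in series: (2*s + 8)/(s^2 - s - 2)
(3) close the feedback loop around (K4*K5), K6: (-2*s - 8)/(s^2 + 8*s - 2)
(4) add (K1*K2*K3), [(K4*K5)/(1+(K4*K5)*K6)], K7 (parallel), which is the overall transfer function T(s) = C(s)/R(s) in lowest terms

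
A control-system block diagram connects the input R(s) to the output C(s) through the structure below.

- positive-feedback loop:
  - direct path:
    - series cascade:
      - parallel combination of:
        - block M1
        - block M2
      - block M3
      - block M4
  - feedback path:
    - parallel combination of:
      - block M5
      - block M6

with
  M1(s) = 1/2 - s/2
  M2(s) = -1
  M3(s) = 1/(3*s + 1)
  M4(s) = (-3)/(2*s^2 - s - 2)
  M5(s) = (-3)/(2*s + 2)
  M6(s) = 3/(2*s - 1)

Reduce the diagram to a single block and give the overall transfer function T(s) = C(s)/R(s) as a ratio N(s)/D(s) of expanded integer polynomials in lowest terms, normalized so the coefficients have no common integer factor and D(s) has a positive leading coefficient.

First reduce the diagram to T(s).

Step 1. reduce the parallel group M1, M2 gives -s/2 - 1/2
Step 2. reduce the series chain (M1+M2), M3, M4 gives (3*s + 3)/(12*s^3 - 2*s^2 - 14*s - 4)
Step 3. reduce the parallel group M5, M6 gives 9/(4*s^2 + 2*s - 2)
Step 4. close the feedback loop around ((M1+M2)*M3*M4), (M5+M6); the result is T(s) itself (integer coefficients, no common factor, positive leading denominator coefficient)

Answer: (12*s^2 + 6*s - 6)/(48*s^4 - 32*s^3 - 52*s^2 + 12*s - 19)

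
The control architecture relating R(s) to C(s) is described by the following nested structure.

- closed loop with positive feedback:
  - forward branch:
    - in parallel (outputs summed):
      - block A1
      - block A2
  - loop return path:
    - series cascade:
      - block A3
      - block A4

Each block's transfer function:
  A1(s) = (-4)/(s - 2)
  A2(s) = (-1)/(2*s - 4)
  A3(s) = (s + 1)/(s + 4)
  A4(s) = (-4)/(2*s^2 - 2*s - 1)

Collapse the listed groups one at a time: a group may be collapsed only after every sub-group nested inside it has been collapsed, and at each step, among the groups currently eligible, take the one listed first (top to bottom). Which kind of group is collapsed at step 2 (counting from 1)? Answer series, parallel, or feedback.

Step 1 - reduce the parallel group A1, A2
Step 2 - reduce the series chain A3, A4
Step 3 - reduce the feedback loop with forward (A1+A2) and return (A3*A4)
So the answer for step 2 is series.

Therefore the answer is series.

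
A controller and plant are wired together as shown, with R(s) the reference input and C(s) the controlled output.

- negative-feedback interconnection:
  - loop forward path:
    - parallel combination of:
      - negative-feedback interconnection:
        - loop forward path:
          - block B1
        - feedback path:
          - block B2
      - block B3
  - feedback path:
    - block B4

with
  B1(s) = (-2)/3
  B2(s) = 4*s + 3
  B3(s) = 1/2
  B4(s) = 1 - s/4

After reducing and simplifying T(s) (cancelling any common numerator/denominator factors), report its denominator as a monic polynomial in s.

Reducing step by step:

Step 1: close the feedback loop around B1, B2: 2/(8*s + 3)
Step 2: combine [B1/(1+B1*B2)], B3 in parallel: (8*s + 7)/(16*s + 6)
Step 3: reduce the feedback loop with forward ([B1/(1+B1*B2)]+B3) and return B4: (-32*s - 28)/(8*s^2 - 89*s - 52)
Step 3 gives the fully reduced T(s), with no common factor left to cancel. The denominator's leading coefficient is 8, so divide each of its coefficients by 8 to get the monic form.

Answer: s^2 - 89*s/8 - 13/2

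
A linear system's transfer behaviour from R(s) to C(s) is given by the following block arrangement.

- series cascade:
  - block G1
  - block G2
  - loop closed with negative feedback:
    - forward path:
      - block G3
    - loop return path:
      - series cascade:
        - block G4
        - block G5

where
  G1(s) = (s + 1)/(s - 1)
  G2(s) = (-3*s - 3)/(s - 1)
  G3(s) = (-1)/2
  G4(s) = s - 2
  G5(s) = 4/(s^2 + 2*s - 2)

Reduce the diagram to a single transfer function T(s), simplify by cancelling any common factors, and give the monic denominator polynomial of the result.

Step 1 - series reduction of G4, G5; result (4*s - 8)/(s^2 + 2*s - 2)
Step 2 - apply the feedback formula to G3, (G4*G5); result (-s^2 - 2*s + 2)/(2*s^2 + 4)
Step 3 - series reduction of G1, G2, [G3/(1+G3*(G4*G5))]; result (3*s^4 + 12*s^3 + 9*s^2 - 6*s - 6)/(2*s^4 - 4*s^3 + 6*s^2 - 8*s + 4)
T(s) is the step-3 result (common factors already cancelled). Leading coefficient of the denominator: 2. Divide through by 2 for the monic polynomial.

Answer: s^4 - 2*s^3 + 3*s^2 - 4*s + 2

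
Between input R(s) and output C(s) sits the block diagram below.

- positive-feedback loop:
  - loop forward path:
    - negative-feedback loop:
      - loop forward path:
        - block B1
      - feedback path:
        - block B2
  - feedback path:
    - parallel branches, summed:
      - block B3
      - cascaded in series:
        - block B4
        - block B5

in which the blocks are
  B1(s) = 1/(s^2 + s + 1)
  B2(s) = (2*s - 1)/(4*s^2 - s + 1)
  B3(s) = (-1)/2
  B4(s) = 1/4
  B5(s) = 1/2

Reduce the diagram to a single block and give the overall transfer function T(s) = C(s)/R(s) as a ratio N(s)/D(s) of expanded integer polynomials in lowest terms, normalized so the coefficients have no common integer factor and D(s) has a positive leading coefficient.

Step 1. feedback reduction of B1, B2 = (4*s^2 - s + 1)/(4*s^4 + 3*s^3 + 4*s^2 + 2*s)
Step 2. series reduction of B4, B5 = 1/8
Step 3. sum the parallel branches B3, (B4*B5) = (-3)/8
Step 4. collapse the loop ([B1/(1+B1*B2)] forward, (B3+(B4*B5)) return); the result is T(s) itself (integer coefficients, no common factor, positive leading denominator coefficient)

Hence the answer: (32*s^2 - 8*s + 8)/(32*s^4 + 24*s^3 + 44*s^2 + 13*s + 3)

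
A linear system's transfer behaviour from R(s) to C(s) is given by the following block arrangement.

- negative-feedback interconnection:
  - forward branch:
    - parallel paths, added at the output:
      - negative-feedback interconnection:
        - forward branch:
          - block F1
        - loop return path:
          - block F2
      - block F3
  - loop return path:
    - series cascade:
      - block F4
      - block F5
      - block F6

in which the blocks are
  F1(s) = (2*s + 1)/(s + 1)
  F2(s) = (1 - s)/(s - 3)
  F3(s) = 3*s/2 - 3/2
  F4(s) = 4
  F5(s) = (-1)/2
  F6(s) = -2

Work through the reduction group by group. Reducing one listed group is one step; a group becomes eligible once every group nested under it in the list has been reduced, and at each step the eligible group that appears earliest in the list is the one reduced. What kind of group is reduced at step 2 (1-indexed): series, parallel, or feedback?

[1] reduce the feedback loop with forward F1 and return F2
[2] add [F1/(1+F1*F2)], F3 (parallel)
[3] combine F4, F5, F6 in series
[4] close the feedback loop around ([F1/(1+F1*F2)]+F3), (F4*F5*F6)
At step 2 the group reduced is parallel.

Hence the answer: parallel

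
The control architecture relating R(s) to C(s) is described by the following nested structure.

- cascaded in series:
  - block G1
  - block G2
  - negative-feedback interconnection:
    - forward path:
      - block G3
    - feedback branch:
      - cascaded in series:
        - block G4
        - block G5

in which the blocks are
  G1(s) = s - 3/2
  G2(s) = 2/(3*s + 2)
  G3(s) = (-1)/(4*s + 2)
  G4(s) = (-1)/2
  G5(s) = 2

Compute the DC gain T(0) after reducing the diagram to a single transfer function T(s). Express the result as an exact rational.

Reducing step by step:

[1] multiply G4, G5 (series) = -1
[2] close the feedback loop around G3, (G4*G5) = (-1)/(4*s + 3)
[3] cascade G1, G2, [G3/(1+G3*(G4*G5))] = (3 - 2*s)/(12*s^2 + 17*s + 6)
Step 3 gives the overall T(s). Then T(0) = 3/6 = 1/2.

Answer: 1/2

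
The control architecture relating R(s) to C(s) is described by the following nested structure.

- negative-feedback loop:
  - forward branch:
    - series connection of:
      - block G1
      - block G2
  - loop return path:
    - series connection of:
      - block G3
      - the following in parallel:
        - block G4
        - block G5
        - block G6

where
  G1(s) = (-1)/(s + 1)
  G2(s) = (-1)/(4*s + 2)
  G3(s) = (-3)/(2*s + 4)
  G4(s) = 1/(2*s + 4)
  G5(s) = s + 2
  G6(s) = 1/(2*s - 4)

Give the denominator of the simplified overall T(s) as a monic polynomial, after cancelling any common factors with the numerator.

Answer: s^5 + 7*s^4/2 - 7*s^3/8 - 55*s^2/4 - 103*s/8 - 1

Working:
(1) multiply G1, G2 (series): 1/(4*s^2 + 6*s + 2)
(2) sum the parallel branches G4, G5, G6: (s^3 + 2*s^2 - 3*s - 8)/(s^2 - 4)
(3) series reduction of G3, (G4+G5+G6): (-3*s^3 - 6*s^2 + 9*s + 24)/(2*s^3 + 4*s^2 - 8*s - 16)
(4) apply the feedback formula to (G1*G2), (G3*(G4+G5+G6)): (2*s^3 + 4*s^2 - 8*s - 16)/(8*s^5 + 28*s^4 - 7*s^3 - 110*s^2 - 103*s - 8)
The result of step 4 is T(s) in lowest terms. Its denominator has leading coefficient 8; dividing the denominator through by 8 makes it monic.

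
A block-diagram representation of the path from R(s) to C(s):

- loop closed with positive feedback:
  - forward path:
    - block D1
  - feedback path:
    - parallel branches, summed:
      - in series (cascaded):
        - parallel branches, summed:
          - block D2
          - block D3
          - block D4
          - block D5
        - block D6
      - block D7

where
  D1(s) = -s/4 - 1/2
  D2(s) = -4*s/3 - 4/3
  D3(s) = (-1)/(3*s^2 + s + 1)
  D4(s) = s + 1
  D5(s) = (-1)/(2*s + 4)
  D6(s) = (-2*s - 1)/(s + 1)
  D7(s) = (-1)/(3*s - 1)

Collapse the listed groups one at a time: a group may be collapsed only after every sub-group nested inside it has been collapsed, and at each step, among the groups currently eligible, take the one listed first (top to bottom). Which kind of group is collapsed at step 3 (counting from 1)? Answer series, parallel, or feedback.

Answer: parallel

Working:
Step 1. reduce the parallel group D2, D3, D4, D5
Step 2. cascade (D2+D3+D4+D5), D6
Step 3. parallel reduction of ((D2+D3+D4+D5)*D6), D7
Step 4. reduce the feedback loop with forward D1 and return (((D2+D3+D4+D5)*D6)+D7)
Step 3 collapses a parallel group.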